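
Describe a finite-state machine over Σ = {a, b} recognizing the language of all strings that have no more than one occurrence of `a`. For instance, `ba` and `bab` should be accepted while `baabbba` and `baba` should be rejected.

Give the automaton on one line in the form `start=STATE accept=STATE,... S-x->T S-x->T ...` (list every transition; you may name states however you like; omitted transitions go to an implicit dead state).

Only the number of `a`s matters, and only up to 2. Make a chain S0 → S1 → S2 advanced by each `a` (with S2 absorbing); every other symbol self-loops. The accepting set is {S0, S1}.
With 3 states:
        a   b  
>* S0   S1  S0 
 * S1   S2  S1 
   S2   S2  S2 
(> = start, * = accepting)

start=S0 accept=S0,S1 S0-a->S1 S0-b->S0 S1-a->S2 S1-b->S1 S2-a->S2 S2-b->S2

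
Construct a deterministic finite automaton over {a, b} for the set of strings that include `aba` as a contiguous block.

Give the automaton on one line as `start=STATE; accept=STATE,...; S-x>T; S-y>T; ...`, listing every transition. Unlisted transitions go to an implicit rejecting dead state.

States q0..q2 record the length of the longest prefix of `aba` that matches the current input suffix. Reaching q3 means `aba` has been seen, and we stay there forever. Accept from q3.
        a   b  
>  q0   q1  q0 
   q1   q1  q2 
   q2   q3  q0 
 * q3   q3  q3 
(> = start, * = accepting)

start=q0; accept=q3; q0-a>q1; q0-b>q0; q1-a>q1; q1-b>q2; q2-a>q3; q2-b>q0; q3-a>q3; q3-b>q3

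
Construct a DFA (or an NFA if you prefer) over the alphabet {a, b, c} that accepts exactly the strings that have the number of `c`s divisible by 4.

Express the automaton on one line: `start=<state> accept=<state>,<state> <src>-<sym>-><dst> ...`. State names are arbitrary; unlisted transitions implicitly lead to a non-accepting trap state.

start=S0 accept=S0 S0-a->S0 S0-b->S0 S0-c->S1 S1-a->S1 S1-b->S1 S1-c->S2 S2-a->S2 S2-b->S2 S2-c->S3 S3-a->S3 S3-b->S3 S3-c->S0

The only thing that matters is how many `c`s have appeared, reduced mod 4. Use one state per residue: S0 for 0, …, S3 for 3. Reading `c` moves to the next residue; anything else stays put. S0 is accepting.
A 4-state machine:
        a   b   c  
>* S0   S0  S0  S1 
   S1   S1  S1  S2 
   S2   S2  S2  S3 
   S3   S3  S3  S0 
(> = start, * = accepting)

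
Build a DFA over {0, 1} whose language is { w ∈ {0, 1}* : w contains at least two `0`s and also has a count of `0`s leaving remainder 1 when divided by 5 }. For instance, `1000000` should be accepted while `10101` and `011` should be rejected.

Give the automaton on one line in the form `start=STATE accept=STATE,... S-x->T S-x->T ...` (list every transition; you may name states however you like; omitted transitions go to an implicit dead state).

Run two small machines in parallel and take their product. The first has 4 states tracking the count of `0`s, saturating at 3; the second has 5 states tracking the count of `0`s modulo 5. A product state is a pair (one from each), accepting exactly when both do. Equivalent product states are then merged.
7 states suffice.
       0  1 
>  A   B  A 
   B   C  B 
   C   D  C 
   D   E  D 
   E   F  E 
   F   G  F 
 * G   C  G 
(> = start, * = accepting)

start=A accept=G A-0->B A-1->A B-0->C B-1->B C-0->D C-1->C D-0->E D-1->D E-0->F E-1->E F-0->G F-1->F G-0->C G-1->G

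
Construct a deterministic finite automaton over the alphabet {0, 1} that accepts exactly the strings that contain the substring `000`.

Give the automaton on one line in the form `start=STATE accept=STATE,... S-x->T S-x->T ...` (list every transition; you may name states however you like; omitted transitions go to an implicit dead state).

States q0..q2 record the length of the longest prefix of `000` that matches the current input suffix. Reaching q3 means `000` has been seen, and we stay there forever. Accept from q3.
        0   1  
>  q0   q1  q0 
   q1   q2  q0 
   q2   q3  q0 
 * q3   q3  q3 
(> = start, * = accepting)

start=q0 accept=q3 q0-0->q1 q0-1->q0 q1-0->q2 q1-1->q0 q2-0->q3 q2-1->q0 q3-0->q3 q3-1->q3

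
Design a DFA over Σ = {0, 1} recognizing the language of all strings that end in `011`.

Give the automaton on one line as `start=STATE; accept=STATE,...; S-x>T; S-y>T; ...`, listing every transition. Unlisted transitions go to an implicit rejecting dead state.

start=q0; accept=q3; q0-0>q1; q0-1>q0; q1-0>q1; q1-1>q2; q2-0>q1; q2-1>q3; q3-0>q1; q3-1>q0

Remember how much of `011` the current input suffix matches. State q0 means no match yet; q1 means the last symbol is `0`; q2 means the last 2 symbols are `01`; q3 means the last 3 symbols are `011`. Only q3 accepts. On a mismatch, fall back to the longest proper suffix that is still a prefix of `011`.
A 4-state machine:
        0   1  
>  q0   q1  q0 
   q1   q1  q2 
   q2   q1  q3 
 * q3   q1  q0 
(> = start, * = accepting)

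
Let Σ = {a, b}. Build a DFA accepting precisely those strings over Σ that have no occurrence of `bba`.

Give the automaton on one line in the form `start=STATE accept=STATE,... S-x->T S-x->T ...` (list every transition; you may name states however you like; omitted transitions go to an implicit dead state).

start=q0 accept=q0,q1,q2 q0-a->q0 q0-b->q1 q1-a->q0 q1-b->q2 q2-a->q3 q2-b->q2 q3-a->q3 q3-b->q3

Track partial matches of the forbidden pattern `bba`. State q3 is a dead state reached once `bba` has occurred; every other state accepts. q0 means no part of `bba` is currently matched.
A 4-state machine:
        a   b  
>* q0   q0  q1 
 * q1   q0  q2 
 * q2   q3  q2 
   q3   q3  q3 
(> = start, * = accepting)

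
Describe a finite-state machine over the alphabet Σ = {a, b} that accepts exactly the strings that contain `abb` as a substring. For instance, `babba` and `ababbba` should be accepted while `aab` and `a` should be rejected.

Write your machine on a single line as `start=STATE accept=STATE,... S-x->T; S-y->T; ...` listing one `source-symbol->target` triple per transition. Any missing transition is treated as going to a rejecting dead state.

start=q0; accept=q3; q0-a->q1; q0-b->q0; q1-a->q1; q1-b->q2; q2-a->q1; q2-b->q3; q3-a->q3; q3-b->q3

States q0..q2 record the length of the longest prefix of `abb` that matches the current input suffix. Reaching q3 means `abb` has been seen, and we stay there forever. Accept from q3.
With 4 states:
        a   b  
>  q0   q1  q0 
   q1   q1  q2 
   q2   q1  q3 
 * q3   q3  q3 
(> = start, * = accepting)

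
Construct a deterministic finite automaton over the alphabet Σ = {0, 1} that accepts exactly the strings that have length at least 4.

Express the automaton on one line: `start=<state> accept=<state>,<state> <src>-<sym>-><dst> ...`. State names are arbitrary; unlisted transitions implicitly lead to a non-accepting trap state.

start=s0 accept=s4,s5 s0-0->s1 s0-1->s1 s1-0->s2 s1-1->s2 s2-0->s3 s2-1->s3 s3-0->s4 s3-1->s4 s4-0->s5 s4-1->s5 s5-0->s5 s5-1->s5

Count input length up to 5: every symbol moves from s0 toward s5, which means 'more than 4' and absorbs. Accept from {s4, s5}.
With 6 states:
        0   1  
>  s0   s1  s1 
   s1   s2  s2 
   s2   s3  s3 
   s3   s4  s4 
 * s4   s5  s5 
 * s5   s5  s5 
(> = start, * = accepting)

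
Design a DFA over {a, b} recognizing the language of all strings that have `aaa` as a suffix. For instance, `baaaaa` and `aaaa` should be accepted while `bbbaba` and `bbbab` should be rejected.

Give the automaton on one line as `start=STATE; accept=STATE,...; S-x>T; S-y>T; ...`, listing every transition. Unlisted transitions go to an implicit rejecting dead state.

Remember how much of `aaa` the current input suffix matches. State q0 means no match yet; q1 means the last symbol is `a`; q2 means the last 2 symbols are `aa`; q3 means the last 3 symbols are `aaa`. Only q3 accepts. On a mismatch, fall back to the longest proper suffix that is still a prefix of `aaa`.
4 states suffice.
        a   b  
>  q0   q1  q0 
   q1   q2  q0 
   q2   q3  q0 
 * q3   q3  q0 
(> = start, * = accepting)

start=q0; accept=q3; q0-a>q1; q0-b>q0; q1-a>q2; q1-b>q0; q2-a>q3; q2-b>q0; q3-a>q3; q3-b>q0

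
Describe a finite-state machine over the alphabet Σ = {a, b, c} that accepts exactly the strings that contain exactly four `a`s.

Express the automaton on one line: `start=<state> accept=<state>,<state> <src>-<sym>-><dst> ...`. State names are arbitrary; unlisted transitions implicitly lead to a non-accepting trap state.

Count `a`s, saturating at 5: states s0 through s4 mean 0 through 4 `a`s seen; s5 means more than 4. Each `a` increments (capped at s5); other symbols loop. Accept from {s4}.
With 6 states:
        a   b   c  
>  s0   s1  s0  s0 
   s1   s2  s1  s1 
   s2   s3  s2  s2 
   s3   s4  s3  s3 
 * s4   s5  s4  s4 
   s5   s5  s5  s5 
(> = start, * = accepting)

start=s0 accept=s4 s0-a->s1 s0-b->s0 s0-c->s0 s1-a->s2 s1-b->s1 s1-c->s1 s2-a->s3 s2-b->s2 s2-c->s2 s3-a->s4 s3-b->s3 s3-c->s3 s4-a->s5 s4-b->s4 s4-c->s4 s5-a->s5 s5-b->s5 s5-c->s5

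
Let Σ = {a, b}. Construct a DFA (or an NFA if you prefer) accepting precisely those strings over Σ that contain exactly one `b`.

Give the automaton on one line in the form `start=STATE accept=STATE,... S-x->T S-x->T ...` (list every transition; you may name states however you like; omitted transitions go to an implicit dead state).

Count `b`s, saturating at 2: state S0 means no `b` yet, S1 means one `b` seen, S2 means more than one. Each `b` increments (capped at S2); other symbols loop. Accept from {S1}.
3 states suffice.
        a   b  
>  S0   S0  S1 
 * S1   S1  S2 
   S2   S2  S2 
(> = start, * = accepting)

start=S0 accept=S1 S0-a->S0 S0-b->S1 S1-a->S1 S1-b->S2 S2-a->S2 S2-b->S2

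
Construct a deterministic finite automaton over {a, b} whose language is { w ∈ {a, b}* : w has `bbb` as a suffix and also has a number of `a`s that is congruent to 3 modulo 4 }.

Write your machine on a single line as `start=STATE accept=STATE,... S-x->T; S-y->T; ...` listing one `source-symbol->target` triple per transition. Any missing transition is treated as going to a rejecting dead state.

Build one automaton per condition and run them in lockstep. The first has 4 states tracking how much of the suffix `bbb` has currently been matched; the second has 4 states tracking the count of `a`s modulo 4. A product state is a pair (one from each), accepting exactly when both do. Equivalent product states are then merged.
7 states suffice.
        a   b  
>  s0   s1  s0 
   s1   s2  s1 
   s2   s3  s2 
   s3   s0  s4 
   s4   s0  s5 
   s5   s0  s6 
 * s6   s0  s6 
(> = start, * = accepting)

start=s0; accept=s6; s0-a->s1; s0-b->s0; s1-a->s2; s1-b->s1; s2-a->s3; s2-b->s2; s3-a->s0; s3-b->s4; s4-a->s0; s4-b->s5; s5-a->s0; s5-b->s6; s6-a->s0; s6-b->s6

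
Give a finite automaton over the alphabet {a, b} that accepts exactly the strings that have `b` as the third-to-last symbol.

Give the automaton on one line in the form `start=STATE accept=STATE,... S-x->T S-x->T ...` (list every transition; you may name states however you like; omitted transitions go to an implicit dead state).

Because acceptance depends on a position counted from the end, the machine has to buffer the most recent 3 symbols. Make each state the string of the last up-to-3 symbols read; on input `x` shift the window left and append `x`. Accept when the buffered window has length 3 and begins with `b`.
          a    b  
>  S0     S1   S2 
   S1     S3   S4 
   S2     S5   S6 
   S3     S7   S8 
   S4     S9  S10 
   S5    S11  S12 
   S6    S13  S14 
   S7     S7   S8 
   S8     S9  S10 
   S9    S11  S12 
   S10   S13  S14 
 * S11    S7   S8 
 * S12    S9  S10 
 * S13   S11  S12 
 * S14   S13  S14 
(> = start, * = accepting)

start=S0 accept=S11,S12,S13,S14 S0-a->S1 S0-b->S2 S1-a->S3 S1-b->S4 S2-a->S5 S2-b->S6 S3-a->S7 S3-b->S8 S4-a->S9 S4-b->S10 S5-a->S11 S5-b->S12 S6-a->S13 S6-b->S14 S7-a->S7 S7-b->S8 S8-a->S9 S8-b->S10 S9-a->S11 S9-b->S12 S10-a->S13 S10-b->S14 S11-a->S7 S11-b->S8 S12-a->S9 S12-b->S10 S13-a->S11 S13-b->S12 S14-a->S13 S14-b->S14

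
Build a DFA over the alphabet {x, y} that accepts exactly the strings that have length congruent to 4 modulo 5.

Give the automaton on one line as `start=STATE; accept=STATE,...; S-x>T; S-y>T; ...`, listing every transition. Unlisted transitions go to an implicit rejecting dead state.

start=A; accept=E; A-x>B; A-y>B; B-x>C; B-y>C; C-x>D; C-y>D; D-x>E; D-y>E; E-x>A; E-y>A

Count input length modulo 5: every symbol advances one step around the cycle A → B → C → D → E → A. Accept at E.
       x  y 
>  A   B  B 
   B   C  C 
   C   D  D 
   D   E  E 
 * E   A  A 
(> = start, * = accepting)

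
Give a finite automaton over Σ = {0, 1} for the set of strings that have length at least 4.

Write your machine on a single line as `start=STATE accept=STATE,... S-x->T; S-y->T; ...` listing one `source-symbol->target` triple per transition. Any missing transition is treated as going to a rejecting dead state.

start=q0; accept=q4,q5; q0-0->q1; q0-1->q1; q1-0->q2; q1-1->q2; q2-0->q3; q2-1->q3; q3-0->q4; q3-1->q4; q4-0->q5; q4-1->q5; q5-0->q5; q5-1->q5

We only need to distinguish lengths 0, 1, …, 4, and '>4'. Chain q0 → q1 → q2 → q3 → q4 → q5 on every symbol, with q5 looping. Accepting states: {q4, q5}.
6 states suffice.
        0   1  
>  q0   q1  q1 
   q1   q2  q2 
   q2   q3  q3 
   q3   q4  q4 
 * q4   q5  q5 
 * q5   q5  q5 
(> = start, * = accepting)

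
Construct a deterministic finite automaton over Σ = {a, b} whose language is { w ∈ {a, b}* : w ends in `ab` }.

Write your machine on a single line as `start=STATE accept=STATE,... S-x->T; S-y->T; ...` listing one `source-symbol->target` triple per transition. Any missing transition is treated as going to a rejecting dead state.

start=q0; accept=q2; q0-a->q1; q0-b->q0; q1-a->q1; q1-b->q2; q2-a->q1; q2-b->q0

Let each state record the length of the longest suffix of the input read so far that is also a prefix of `ab`. q1 means the last symbol is `a`; q2 means the last 2 symbols are `ab`. Accept only at q2, where the string currently ends in `ab`.
        a   b  
>  q0   q1  q0 
   q1   q1  q2 
 * q2   q1  q0 
(> = start, * = accepting)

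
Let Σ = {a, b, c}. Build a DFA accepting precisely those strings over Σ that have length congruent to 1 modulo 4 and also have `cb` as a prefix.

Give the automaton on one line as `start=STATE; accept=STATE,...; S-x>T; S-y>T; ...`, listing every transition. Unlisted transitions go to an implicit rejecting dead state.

start=q0; accept=q9; q0-a>q1; q0-b>q1; q0-c>q2; q1-a>q3; q1-b>q3; q1-c>q3; q2-a>q3; q2-b>q4; q2-c>q3; q3-a>q5; q3-b>q5; q3-c>q5; q4-a>q6; q4-b>q6; q4-c>q6; q5-a>q7; q5-b>q7; q5-c>q7; q6-a>q8; q6-b>q8; q6-c>q8; q7-a>q1; q7-b>q1; q7-c>q1; q8-a>q9; q8-b>q9; q8-c>q9; q9-a>q4; q9-b>q4; q9-c>q4

Run two small machines in parallel and take their product. One (4 states) tracks the input length modulo 4; the other (4 states) tracks whether the input so far still matches the prefix `cb`. Each combined state is a pair, one component from each; accept when both components accept.
A 10-state machine:
        a   b   c  
>  q0   q1  q1  q2 
   q1   q3  q3  q3 
   q2   q3  q4  q3 
   q3   q5  q5  q5 
   q4   q6  q6  q6 
   q5   q7  q7  q7 
   q6   q8  q8  q8 
   q7   q1  q1  q1 
   q8   q9  q9  q9 
 * q9   q4  q4  q4 
(> = start, * = accepting)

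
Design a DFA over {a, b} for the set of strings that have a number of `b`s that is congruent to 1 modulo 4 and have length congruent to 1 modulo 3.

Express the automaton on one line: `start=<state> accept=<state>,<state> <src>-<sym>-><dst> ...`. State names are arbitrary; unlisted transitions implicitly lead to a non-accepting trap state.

start=q0 accept=q2 q0-a->q1 q0-b->q2 q1-a->q3 q1-b->q4 q2-a->q4 q2-b->q5 q3-a->q0 q3-b->q6 q4-a->q6 q4-b->q7 q5-a->q7 q5-b->q8 q6-a->q2 q6-b->q9 q7-a->q9 q7-b->q10 q8-a->q10 q8-b->q1 q9-a->q5 q9-b->q11 q10-a->q11 q10-b->q3 q11-a->q8 q11-b->q0

Build one automaton per condition and run them in lockstep. One (4 states) tracks the count of `b`s modulo 4; the other (3 states) tracks the input length modulo 3. Each combined state is a pair, one component from each; accept when both components accept.
          a    b  
>  q0     q1   q2 
   q1     q3   q4 
 * q2     q4   q5 
   q3     q0   q6 
   q4     q6   q7 
   q5     q7   q8 
   q6     q2   q9 
   q7     q9  q10 
   q8    q10   q1 
   q9     q5  q11 
   q10   q11   q3 
   q11    q8   q0 
(> = start, * = accepting)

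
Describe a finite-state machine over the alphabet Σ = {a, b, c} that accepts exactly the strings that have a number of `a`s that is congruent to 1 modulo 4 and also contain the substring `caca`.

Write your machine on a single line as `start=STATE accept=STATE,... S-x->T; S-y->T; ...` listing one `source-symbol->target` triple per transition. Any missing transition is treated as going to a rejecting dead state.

Run two small machines in parallel and take their product. One (4 states) tracks the count of `a`s modulo 4; the other (5 states) tracks whether and how much of `caca` has been seen. Each combined state is a pair, one component from each; accept when both components accept.
          a    b    c  
>  s0     s1   s0   s2 
   s1     s3   s1   s4 
   s2     s5   s0   s2 
   s3     s6   s3   s7 
   s4     s8   s1   s4 
   s5     s3   s1   s9 
   s6     s0   s6  s10 
   s7    s11   s3   s7 
   s8     s6   s3  s12 
   s9    s13   s1   s4 
   s10   s14   s6  s10 
   s11    s0   s6  s15 
   s12   s16   s3   s7 
   s13   s16  s13  s13 
   s14    s1   s0  s17 
   s15   s18   s6  s10 
   s16   s18  s16  s16 
   s17   s19   s0   s2 
   s18   s19  s18  s18 
 * s19   s13  s19  s19 
(> = start, * = accepting)

start=s0; accept=s19; s0-a->s1; s0-b->s0; s0-c->s2; s1-a->s3; s1-b->s1; s1-c->s4; s2-a->s5; s2-b->s0; s2-c->s2; s3-a->s6; s3-b->s3; s3-c->s7; s4-a->s8; s4-b->s1; s4-c->s4; s5-a->s3; s5-b->s1; s5-c->s9; s6-a->s0; s6-b->s6; s6-c->s10; s7-a->s11; s7-b->s3; s7-c->s7; s8-a->s6; s8-b->s3; s8-c->s12; s9-a->s13; s9-b->s1; s9-c->s4; s10-a->s14; s10-b->s6; s10-c->s10; s11-a->s0; s11-b->s6; s11-c->s15; s12-a->s16; s12-b->s3; s12-c->s7; s13-a->s16; s13-b->s13; s13-c->s13; s14-a->s1; s14-b->s0; s14-c->s17; s15-a->s18; s15-b->s6; s15-c->s10; s16-a->s18; s16-b->s16; s16-c->s16; s17-a->s19; s17-b->s0; s17-c->s2; s18-a->s19; s18-b->s18; s18-c->s18; s19-a->s13; s19-b->s19; s19-c->s19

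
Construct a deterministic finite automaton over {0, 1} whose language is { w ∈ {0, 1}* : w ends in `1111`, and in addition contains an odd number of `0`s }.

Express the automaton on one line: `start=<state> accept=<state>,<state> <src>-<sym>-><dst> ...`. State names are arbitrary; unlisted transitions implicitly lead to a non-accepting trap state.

Run two small machines in parallel and take their product. One (5 states) tracks how much of the suffix `1111` has currently been matched; the other (2 states) tracks the count of `0`s modulo 2. Each combined state is a pair, one component from each; accept when both components accept.
10 states suffice.
        0   1  
>  q0   q1  q2 
   q1   q0  q3 
   q2   q1  q4 
   q3   q0  q5 
   q4   q1  q6 
   q5   q0  q7 
   q6   q1  q8 
   q7   q0  q9 
   q8   q1  q8 
 * q9   q0  q9 
(> = start, * = accepting)

start=q0 accept=q9 q0-0->q1 q0-1->q2 q1-0->q0 q1-1->q3 q2-0->q1 q2-1->q4 q3-0->q0 q3-1->q5 q4-0->q1 q4-1->q6 q5-0->q0 q5-1->q7 q6-0->q1 q6-1->q8 q7-0->q0 q7-1->q9 q8-0->q1 q8-1->q8 q9-0->q0 q9-1->q9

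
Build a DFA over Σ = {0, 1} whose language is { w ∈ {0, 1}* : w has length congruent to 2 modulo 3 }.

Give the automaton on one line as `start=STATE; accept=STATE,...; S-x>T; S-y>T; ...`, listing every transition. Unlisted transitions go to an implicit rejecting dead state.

Only the length mod 3 matters, so use a 3-cycle: from any state, every input symbol moves to the next state, wrapping q2 back to q0. Mark q2 accepting.
With 3 states:
        0   1  
>  q0   q1  q1 
   q1   q2  q2 
 * q2   q0  q0 
(> = start, * = accepting)

start=q0; accept=q2; q0-0>q1; q0-1>q1; q1-0>q2; q1-1>q2; q2-0>q0; q2-1>q0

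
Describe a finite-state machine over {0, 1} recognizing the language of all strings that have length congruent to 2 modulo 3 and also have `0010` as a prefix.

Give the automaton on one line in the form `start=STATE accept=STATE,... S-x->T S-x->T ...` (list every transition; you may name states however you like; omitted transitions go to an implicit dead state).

start=S0 accept=S6 S0-0->S1 S0-1->S2 S1-0->S3 S1-1->S2 S2-0->S2 S2-1->S2 S3-0->S2 S3-1->S4 S4-0->S5 S4-1->S2 S5-0->S6 S5-1->S6 S6-0->S7 S6-1->S7 S7-0->S5 S7-1->S5

Handle the two conditions separately and then intersect. The first has 3 states tracking the input length modulo 3; the second has 6 states tracking whether the input so far still matches the prefix `0010`. A product state is a pair (one from each), accepting exactly when both do. Minimizing collapses redundant product states.
        0   1  
>  S0   S1  S2 
   S1   S3  S2 
   S2   S2  S2 
   S3   S2  S4 
   S4   S5  S2 
   S5   S6  S6 
 * S6   S7  S7 
   S7   S5  S5 
(> = start, * = accepting)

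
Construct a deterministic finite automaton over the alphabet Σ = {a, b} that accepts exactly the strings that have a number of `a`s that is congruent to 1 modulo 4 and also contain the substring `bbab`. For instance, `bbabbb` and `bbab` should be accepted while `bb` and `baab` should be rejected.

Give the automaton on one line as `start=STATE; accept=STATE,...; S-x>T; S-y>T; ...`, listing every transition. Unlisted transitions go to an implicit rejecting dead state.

Run two small machines in parallel and take their product. The first has 4 states tracking the count of `a`s modulo 4; the second has 5 states tracking whether and how much of `bbab` has been seen. A product state is a pair (one from each), accepting exactly when both do.
20 states suffice.
          a    b  
>  q0     q1   q2 
   q1     q3   q4 
   q2     q1   q5 
   q3     q6   q7 
   q4     q3   q8 
   q5     q9   q5 
   q6     q0  q10 
   q7     q6  q11 
   q8    q12   q8 
   q9     q3  q13 
   q10    q0  q14 
   q11   q15  q11 
   q12    q6  q16 
 * q13   q16  q13 
   q14   q17  q14 
   q15    q0  q18 
   q16   q18  q16 
   q17    q1  q19 
   q18   q19  q18 
   q19   q13  q19 
(> = start, * = accepting)

start=q0; accept=q13; q0-a>q1; q0-b>q2; q1-a>q3; q1-b>q4; q2-a>q1; q2-b>q5; q3-a>q6; q3-b>q7; q4-a>q3; q4-b>q8; q5-a>q9; q5-b>q5; q6-a>q0; q6-b>q10; q7-a>q6; q7-b>q11; q8-a>q12; q8-b>q8; q9-a>q3; q9-b>q13; q10-a>q0; q10-b>q14; q11-a>q15; q11-b>q11; q12-a>q6; q12-b>q16; q13-a>q16; q13-b>q13; q14-a>q17; q14-b>q14; q15-a>q0; q15-b>q18; q16-a>q18; q16-b>q16; q17-a>q1; q17-b>q19; q18-a>q19; q18-b>q18; q19-a>q13; q19-b>q19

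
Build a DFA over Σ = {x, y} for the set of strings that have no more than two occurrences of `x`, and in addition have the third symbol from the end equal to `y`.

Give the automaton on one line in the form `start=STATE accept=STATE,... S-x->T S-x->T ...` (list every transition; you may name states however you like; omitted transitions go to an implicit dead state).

start=S0 accept=S11,S12,S13,S14,S16,S17,S18,S19 S0-x->S1 S0-y->S2 S1-x->S3 S1-y->S4 S2-x->S5 S2-y->S6 S3-x->S7 S3-y->S8 S4-x->S9 S4-y->S10 S5-x->S11 S5-y->S12 S6-x->S13 S6-y->S14 S7-x->S7 S7-y->S7 S8-x->S7 S8-y->S15 S9-x->S7 S9-y->S16 S10-x->S17 S10-y->S18 S11-x->S7 S11-y->S8 S12-x->S9 S12-y->S10 S13-x->S11 S13-y->S12 S14-x->S13 S14-y->S14 S15-x->S7 S15-y->S19 S16-x->S7 S16-y->S15 S17-x->S7 S17-y->S16 S18-x->S17 S18-y->S18 S19-x->S7 S19-y->S19

Build one automaton per condition and run them in lockstep. One (4 states) tracks the count of `x`s, saturating at 3; the other (15 states) tracks the last 3 symbols read. Each combined state is a pair, one component from each; accept when both components accept. After merging equivalent states the machine shrinks.
          x    y  
>  S0     S1   S2 
   S1     S3   S4 
   S2     S5   S6 
   S3     S7   S8 
   S4     S9  S10 
   S5    S11  S12 
   S6    S13  S14 
   S7     S7   S7 
   S8     S7  S15 
   S9     S7  S16 
   S10   S17  S18 
 * S11    S7   S8 
 * S12    S9  S10 
 * S13   S11  S12 
 * S14   S13  S14 
   S15    S7  S19 
 * S16    S7  S15 
 * S17    S7  S16 
 * S18   S17  S18 
 * S19    S7  S19 
(> = start, * = accepting)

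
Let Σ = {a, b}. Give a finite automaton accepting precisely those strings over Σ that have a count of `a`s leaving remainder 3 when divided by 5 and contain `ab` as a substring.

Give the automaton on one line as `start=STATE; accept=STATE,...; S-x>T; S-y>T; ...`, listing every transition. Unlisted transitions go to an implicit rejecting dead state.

start=q0; accept=q7; q0-a>q1; q0-b>q0; q1-a>q2; q1-b>q3; q2-a>q4; q2-b>q5; q3-a>q5; q3-b>q3; q4-a>q6; q4-b>q7; q5-a>q7; q5-b>q5; q6-a>q8; q6-b>q9; q7-a>q9; q7-b>q7; q8-a>q1; q8-b>q10; q9-a>q10; q9-b>q9; q10-a>q3; q10-b>q10

Run two small machines in parallel and take their product. One (5 states) tracks the count of `a`s modulo 5; the other (3 states) tracks whether and how much of `ab` has been seen. Each combined state is a pair, one component from each; accept when both components accept.
          a    b  
>  q0     q1   q0 
   q1     q2   q3 
   q2     q4   q5 
   q3     q5   q3 
   q4     q6   q7 
   q5     q7   q5 
   q6     q8   q9 
 * q7     q9   q7 
   q8     q1  q10 
   q9    q10   q9 
   q10    q3  q10 
(> = start, * = accepting)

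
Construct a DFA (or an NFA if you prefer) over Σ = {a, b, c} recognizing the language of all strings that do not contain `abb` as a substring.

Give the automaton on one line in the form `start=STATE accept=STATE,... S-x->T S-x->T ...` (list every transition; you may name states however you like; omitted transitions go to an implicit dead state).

This is the complement of 'contains `abb`'. Use the same substring-matching states — q0 through q3 holding how much of `abb` has just been matched — but flip the accepting set: everything except the trap q3 accepts.
4 states suffice.
        a   b   c  
>* q0   q1  q0  q0 
 * q1   q1  q2  q0 
 * q2   q1  q3  q0 
   q3   q3  q3  q3 
(> = start, * = accepting)

start=q0 accept=q0,q1,q2 q0-a->q1 q0-b->q0 q0-c->q0 q1-a->q1 q1-b->q2 q1-c->q0 q2-a->q1 q2-b->q3 q2-c->q0 q3-a->q3 q3-b->q3 q3-c->q3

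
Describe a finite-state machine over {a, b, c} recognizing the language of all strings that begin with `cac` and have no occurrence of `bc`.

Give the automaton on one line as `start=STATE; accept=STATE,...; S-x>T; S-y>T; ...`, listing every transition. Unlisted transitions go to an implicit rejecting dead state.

start=s0; accept=s4,s5; s0-a>s1; s0-b>s1; s0-c>s2; s1-a>s1; s1-b>s1; s1-c>s1; s2-a>s3; s2-b>s1; s2-c>s1; s3-a>s1; s3-b>s1; s3-c>s4; s4-a>s4; s4-b>s5; s4-c>s4; s5-a>s4; s5-b>s5; s5-c>s1

Run two small machines in parallel and take their product. One (5 states) tracks whether the input so far still matches the prefix `cac`; the other (3 states) tracks partial matches of the forbidden pattern `bc`. Each combined state is a pair, one component from each; accept when both components accept. Minimizing collapses redundant product states.
        a   b   c  
>  s0   s1  s1  s2 
   s1   s1  s1  s1 
   s2   s3  s1  s1 
   s3   s1  s1  s4 
 * s4   s4  s5  s4 
 * s5   s4  s5  s1 
(> = start, * = accepting)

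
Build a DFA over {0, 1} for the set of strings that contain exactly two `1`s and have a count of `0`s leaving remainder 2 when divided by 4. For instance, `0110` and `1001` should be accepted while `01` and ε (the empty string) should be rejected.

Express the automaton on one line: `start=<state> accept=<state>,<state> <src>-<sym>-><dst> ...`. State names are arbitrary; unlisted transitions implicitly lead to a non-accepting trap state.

Build one automaton per condition and run them in lockstep. One (4 states) tracks the count of `1`s, saturating at 3; the other (4 states) tracks the count of `0`s modulo 4. Each combined state is a pair, one component from each; accept when both components accept.
16 states suffice.
          0    1  
>  s0     s1   s2 
   s1     s3   s4 
   s2     s4   s5 
   s3     s6   s7 
   s4     s7   s8 
   s5     s8   s9 
   s6     s0  s10 
   s7    s10  s11 
   s8    s11  s12 
   s9    s12   s9 
   s10    s2  s13 
 * s11   s13  s14 
   s12   s14  s12 
   s13    s5  s15 
   s14   s15  s14 
   s15    s9  s15 
(> = start, * = accepting)

start=s0 accept=s11 s0-0->s1 s0-1->s2 s1-0->s3 s1-1->s4 s2-0->s4 s2-1->s5 s3-0->s6 s3-1->s7 s4-0->s7 s4-1->s8 s5-0->s8 s5-1->s9 s6-0->s0 s6-1->s10 s7-0->s10 s7-1->s11 s8-0->s11 s8-1->s12 s9-0->s12 s9-1->s9 s10-0->s2 s10-1->s13 s11-0->s13 s11-1->s14 s12-0->s14 s12-1->s12 s13-0->s5 s13-1->s15 s14-0->s15 s14-1->s14 s15-0->s9 s15-1->s15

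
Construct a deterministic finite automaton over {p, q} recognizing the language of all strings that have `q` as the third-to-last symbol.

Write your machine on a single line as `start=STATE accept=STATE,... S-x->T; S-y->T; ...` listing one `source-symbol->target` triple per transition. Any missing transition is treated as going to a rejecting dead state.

start=S0; accept=S11,S12,S13,S14; S0-p->S1; S0-q->S2; S1-p->S3; S1-q->S4; S2-p->S5; S2-q->S6; S3-p->S7; S3-q->S8; S4-p->S9; S4-q->S10; S5-p->S11; S5-q->S12; S6-p->S13; S6-q->S14; S7-p->S7; S7-q->S8; S8-p->S9; S8-q->S10; S9-p->S11; S9-q->S12; S10-p->S13; S10-q->S14; S11-p->S7; S11-q->S8; S12-p->S9; S12-q->S10; S13-p->S11; S13-q->S12; S14-p->S13; S14-q->S14

A DFA must remember the last 3 symbols (since which symbol is third-to-last isn't known until the input ends). Use one state per possible window of the last ≤3 symbols; accept from those whose window starts with `q`.
15 states suffice.
          p    q  
>  S0     S1   S2 
   S1     S3   S4 
   S2     S5   S6 
   S3     S7   S8 
   S4     S9  S10 
   S5    S11  S12 
   S6    S13  S14 
   S7     S7   S8 
   S8     S9  S10 
   S9    S11  S12 
   S10   S13  S14 
 * S11    S7   S8 
 * S12    S9  S10 
 * S13   S11  S12 
 * S14   S13  S14 
(> = start, * = accepting)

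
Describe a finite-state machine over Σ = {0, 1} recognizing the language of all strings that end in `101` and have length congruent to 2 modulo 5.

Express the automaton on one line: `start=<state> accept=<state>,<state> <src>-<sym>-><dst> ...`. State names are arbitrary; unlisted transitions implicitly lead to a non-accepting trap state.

start=q0 accept=q7 q0-0->q1 q0-1->q1 q1-0->q2 q1-1->q2 q2-0->q3 q2-1->q3 q3-0->q4 q3-1->q4 q4-0->q0 q4-1->q5 q5-0->q6 q5-1->q1 q6-0->q2 q6-1->q7 q7-0->q3 q7-1->q3

Handle the two conditions separately and then intersect. One (4 states) tracks how much of the suffix `101` has currently been matched; the other (5 states) tracks the input length modulo 5. Each combined state is a pair, one component from each; accept when both components accept. Minimizing collapses redundant product states.
An 8-state machine:
        0   1  
>  q0   q1  q1 
   q1   q2  q2 
   q2   q3  q3 
   q3   q4  q4 
   q4   q0  q5 
   q5   q6  q1 
   q6   q2  q7 
 * q7   q3  q3 
(> = start, * = accepting)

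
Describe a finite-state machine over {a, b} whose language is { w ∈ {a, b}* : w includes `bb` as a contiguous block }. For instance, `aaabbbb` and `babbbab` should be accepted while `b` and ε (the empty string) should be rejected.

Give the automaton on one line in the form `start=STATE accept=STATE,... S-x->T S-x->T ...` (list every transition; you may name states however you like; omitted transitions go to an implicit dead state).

Track how much of `bb` has been matched so far: state S0 is no progress, S2 is the absorbing accept state reached once `bb` has occurred. Intermediate states record partial matches; on a mismatch, fall back to the longest reusable overlap.
        a   b  
>  S0   S0  S1 
   S1   S0  S2 
 * S2   S2  S2 
(> = start, * = accepting)

start=S0 accept=S2 S0-a->S0 S0-b->S1 S1-a->S0 S1-b->S2 S2-a->S2 S2-b->S2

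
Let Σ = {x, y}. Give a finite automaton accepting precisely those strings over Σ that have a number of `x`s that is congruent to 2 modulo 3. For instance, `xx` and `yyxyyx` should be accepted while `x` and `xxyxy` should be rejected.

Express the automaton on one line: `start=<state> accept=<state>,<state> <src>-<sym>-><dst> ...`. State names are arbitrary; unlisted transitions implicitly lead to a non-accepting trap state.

start=q0 accept=q2 q0-x->q1 q0-y->q0 q1-x->q2 q1-y->q1 q2-x->q0 q2-y->q2

Keep the running count of `x`s modulo 3: each `x` advances along the cycle q0 → q1 → q2 → q0 while other symbols loop. Accept at q2.
        x   y  
>  q0   q1  q0 
   q1   q2  q1 
 * q2   q0  q2 
(> = start, * = accepting)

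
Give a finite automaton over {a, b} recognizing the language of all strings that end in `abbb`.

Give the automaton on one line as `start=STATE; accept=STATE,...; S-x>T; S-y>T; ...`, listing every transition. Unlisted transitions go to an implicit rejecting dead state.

Remember how much of `abbb` the current input suffix matches. State q0 means no match yet; q1 means the last symbol is `a`; q2 means the last 2 symbols are `ab`; q3 means the last 3 symbols are `abb`; q4 means the last 4 symbols are `abbb`. Only q4 accepts. On a mismatch, fall back to the longest proper suffix that is still a prefix of `abbb`.
A 5-state machine:
        a   b  
>  q0   q1  q0 
   q1   q1  q2 
   q2   q1  q3 
   q3   q1  q4 
 * q4   q1  q0 
(> = start, * = accepting)

start=q0; accept=q4; q0-a>q1; q0-b>q0; q1-a>q1; q1-b>q2; q2-a>q1; q2-b>q3; q3-a>q1; q3-b>q4; q4-a>q1; q4-b>q0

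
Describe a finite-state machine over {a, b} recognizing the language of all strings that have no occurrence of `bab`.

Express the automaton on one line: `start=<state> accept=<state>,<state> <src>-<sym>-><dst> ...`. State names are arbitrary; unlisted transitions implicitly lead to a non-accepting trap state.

This is the complement of 'contains `bab`'. Use the same substring-matching states — S0 through S3 holding how much of `bab` has just been matched — but flip the accepting set: everything except the trap S3 accepts.
4 states suffice.
        a   b  
>* S0   S0  S1 
 * S1   S2  S1 
 * S2   S0  S3 
   S3   S3  S3 
(> = start, * = accepting)

start=S0 accept=S0,S1,S2 S0-a->S0 S0-b->S1 S1-a->S2 S1-b->S1 S2-a->S0 S2-b->S3 S3-a->S3 S3-b->S3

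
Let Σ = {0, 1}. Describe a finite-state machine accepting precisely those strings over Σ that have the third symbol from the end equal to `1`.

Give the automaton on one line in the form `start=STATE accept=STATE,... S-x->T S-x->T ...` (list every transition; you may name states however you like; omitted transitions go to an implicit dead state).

start=s0 accept=s11,s12,s13,s14 s0-0->s1 s0-1->s2 s1-0->s3 s1-1->s4 s2-0->s5 s2-1->s6 s3-0->s7 s3-1->s8 s4-0->s9 s4-1->s10 s5-0->s11 s5-1->s12 s6-0->s13 s6-1->s14 s7-0->s7 s7-1->s8 s8-0->s9 s8-1->s10 s9-0->s11 s9-1->s12 s10-0->s13 s10-1->s14 s11-0->s7 s11-1->s8 s12-0->s9 s12-1->s10 s13-0->s11 s13-1->s12 s14-0->s13 s14-1->s14

A DFA must remember the last 3 symbols (since which symbol is third-to-last isn't known until the input ends). Use one state per possible window of the last ≤3 symbols; accept from those whose window starts with `1`.
          0    1  
>  s0     s1   s2 
   s1     s3   s4 
   s2     s5   s6 
   s3     s7   s8 
   s4     s9  s10 
   s5    s11  s12 
   s6    s13  s14 
   s7     s7   s8 
   s8     s9  s10 
   s9    s11  s12 
   s10   s13  s14 
 * s11    s7   s8 
 * s12    s9  s10 
 * s13   s11  s12 
 * s14   s13  s14 
(> = start, * = accepting)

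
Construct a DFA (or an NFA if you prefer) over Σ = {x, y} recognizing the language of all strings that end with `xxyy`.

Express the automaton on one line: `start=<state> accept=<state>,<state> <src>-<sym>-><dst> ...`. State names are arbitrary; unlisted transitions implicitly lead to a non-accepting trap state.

Let each state record the length of the longest suffix of the input read so far that is also a prefix of `xxyy`. q1 means the last symbol is `x`; q2 means the last 2 symbols are `xx`; q3 means the last 3 symbols are `xxy`; q4 means the last 4 symbols are `xxyy`. Accept only at q4, where the string currently ends in `xxyy`.
5 states suffice.
        x   y  
>  q0   q1  q0 
   q1   q2  q0 
   q2   q2  q3 
   q3   q1  q4 
 * q4   q1  q0 
(> = start, * = accepting)

start=q0 accept=q4 q0-x->q1 q0-y->q0 q1-x->q2 q1-y->q0 q2-x->q2 q2-y->q3 q3-x->q1 q3-y->q4 q4-x->q1 q4-y->q0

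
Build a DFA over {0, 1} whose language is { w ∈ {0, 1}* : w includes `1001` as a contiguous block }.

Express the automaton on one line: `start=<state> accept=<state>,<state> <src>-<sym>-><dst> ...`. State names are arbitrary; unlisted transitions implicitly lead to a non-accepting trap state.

States q0..q3 record the length of the longest prefix of `1001` that matches the current input suffix. Reaching q4 means `1001` has been seen, and we stay there forever. Accept from q4.
5 states suffice.
        0   1  
>  q0   q0  q1 
   q1   q2  q1 
   q2   q3  q1 
   q3   q0  q4 
 * q4   q4  q4 
(> = start, * = accepting)

start=q0 accept=q4 q0-0->q0 q0-1->q1 q1-0->q2 q1-1->q1 q2-0->q3 q2-1->q1 q3-0->q0 q3-1->q4 q4-0->q4 q4-1->q4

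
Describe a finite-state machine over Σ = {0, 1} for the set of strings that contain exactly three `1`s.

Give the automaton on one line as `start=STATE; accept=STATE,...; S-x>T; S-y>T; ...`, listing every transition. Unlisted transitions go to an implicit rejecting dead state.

Only the number of `1`s matters, and only up to 4. Make a chain s0 → s1 → s2 → s3 → s4 advanced by each `1` (with s4 absorbing); every other symbol self-loops. The accepting set is {s3}.
With 5 states:
        0   1  
>  s0   s0  s1 
   s1   s1  s2 
   s2   s2  s3 
 * s3   s3  s4 
   s4   s4  s4 
(> = start, * = accepting)

start=s0; accept=s3; s0-0>s0; s0-1>s1; s1-0>s1; s1-1>s2; s2-0>s2; s2-1>s3; s3-0>s3; s3-1>s4; s4-0>s4; s4-1>s4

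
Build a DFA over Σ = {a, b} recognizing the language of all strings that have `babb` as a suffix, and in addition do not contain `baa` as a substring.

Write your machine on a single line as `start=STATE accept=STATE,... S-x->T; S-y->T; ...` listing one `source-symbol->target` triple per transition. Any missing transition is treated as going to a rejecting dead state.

start=q0; accept=q6; q0-a->q0; q0-b->q1; q1-a->q2; q1-b->q1; q2-a->q3; q2-b->q4; q3-a->q3; q3-b->q5; q4-a->q2; q4-b->q6; q5-a->q7; q5-b->q5; q6-a->q2; q6-b->q1; q7-a->q3; q7-b->q8; q8-a->q7; q8-b->q9; q9-a->q7; q9-b->q5

Build one automaton per condition and run them in lockstep. One (5 states) tracks how much of the suffix `babb` has currently been matched; the other (4 states) tracks partial matches of the forbidden pattern `baa`. Each combined state is a pair, one component from each; accept when both components accept.
A 10-state machine:
        a   b  
>  q0   q0  q1 
   q1   q2  q1 
   q2   q3  q4 
   q3   q3  q5 
   q4   q2  q6 
   q5   q7  q5 
 * q6   q2  q1 
   q7   q3  q8 
   q8   q7  q9 
   q9   q7  q5 
(> = start, * = accepting)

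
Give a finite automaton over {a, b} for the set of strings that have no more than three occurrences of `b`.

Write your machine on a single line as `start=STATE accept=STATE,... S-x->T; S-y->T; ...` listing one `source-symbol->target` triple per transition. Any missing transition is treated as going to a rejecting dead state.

start=q0; accept=q0,q1,q2,q3; q0-a->q0; q0-b->q1; q1-a->q1; q1-b->q2; q2-a->q2; q2-b->q3; q3-a->q3; q3-b->q4; q4-a->q4; q4-b->q4

Only the number of `b`s matters, and only up to 4. Make a chain q0 → q1 → q2 → q3 → q4 advanced by each `b` (with q4 absorbing); every other symbol self-loops. The accepting set is {q0, q1, q2, q3}.
A 5-state machine:
        a   b  
>* q0   q0  q1 
 * q1   q1  q2 
 * q2   q2  q3 
 * q3   q3  q4 
   q4   q4  q4 
(> = start, * = accepting)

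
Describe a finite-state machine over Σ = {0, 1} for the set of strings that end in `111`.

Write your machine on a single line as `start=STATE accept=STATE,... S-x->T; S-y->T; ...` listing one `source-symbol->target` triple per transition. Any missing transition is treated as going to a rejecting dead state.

Remember how much of `111` the current input suffix matches. State q0 means no match yet; q1 means the last symbol is `1`; q2 means the last 2 symbols are `11`; q3 means the last 3 symbols are `111`. Only q3 accepts. On a mismatch, fall back to the longest proper suffix that is still a prefix of `111`.
        0   1  
>  q0   q0  q1 
   q1   q0  q2 
   q2   q0  q3 
 * q3   q0  q3 
(> = start, * = accepting)

start=q0; accept=q3; q0-0->q0; q0-1->q1; q1-0->q0; q1-1->q2; q2-0->q0; q2-1->q3; q3-0->q0; q3-1->q3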